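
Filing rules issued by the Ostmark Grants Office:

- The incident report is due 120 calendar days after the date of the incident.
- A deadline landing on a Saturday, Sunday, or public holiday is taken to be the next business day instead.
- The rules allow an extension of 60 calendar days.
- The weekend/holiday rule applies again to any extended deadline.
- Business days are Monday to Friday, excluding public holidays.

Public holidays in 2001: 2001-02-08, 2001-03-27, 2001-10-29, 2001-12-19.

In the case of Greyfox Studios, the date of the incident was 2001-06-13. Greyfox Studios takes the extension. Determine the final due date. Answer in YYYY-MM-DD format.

From 2001-06-13, 120 calendar days later is 2001-10-11.
Since 2001-10-11 is a Thursday and not a holiday, the date is unchanged.
With the 60-day extension, 2001-10-11 becomes 2001-12-10.
Since 2001-12-10 is a Monday and not a holiday, the date is unchanged.
Deadline: 2001-12-10.

2001-12-10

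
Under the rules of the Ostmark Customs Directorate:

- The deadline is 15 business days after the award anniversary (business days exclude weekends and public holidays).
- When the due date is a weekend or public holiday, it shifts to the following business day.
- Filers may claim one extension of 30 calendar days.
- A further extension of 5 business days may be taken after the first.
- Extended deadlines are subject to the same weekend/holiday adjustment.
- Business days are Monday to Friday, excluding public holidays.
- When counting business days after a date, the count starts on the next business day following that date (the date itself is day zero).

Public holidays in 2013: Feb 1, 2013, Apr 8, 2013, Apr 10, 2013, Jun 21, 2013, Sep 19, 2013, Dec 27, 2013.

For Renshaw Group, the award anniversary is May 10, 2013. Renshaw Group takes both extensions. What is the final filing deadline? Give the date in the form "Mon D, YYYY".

Starting the day after May 10, 2013 and counting 15 business days lands on May 31, 2013.
Since May 31, 2013 is a Friday and not a holiday, the date is unchanged.
With the 30-day extension, May 31, 2013 becomes Jun 30, 2013.
Jun 30, 2013 is a Sunday; the next business day is Jul 1, 2013 (Monday).
Applying the 5-business-day extension: 5 business days after Jul 1, 2013 is Jul 8, 2013.
Jul 8, 2013 (Monday) is already a business day.
Final deadline: Jul 8, 2013.

Jul 8, 2013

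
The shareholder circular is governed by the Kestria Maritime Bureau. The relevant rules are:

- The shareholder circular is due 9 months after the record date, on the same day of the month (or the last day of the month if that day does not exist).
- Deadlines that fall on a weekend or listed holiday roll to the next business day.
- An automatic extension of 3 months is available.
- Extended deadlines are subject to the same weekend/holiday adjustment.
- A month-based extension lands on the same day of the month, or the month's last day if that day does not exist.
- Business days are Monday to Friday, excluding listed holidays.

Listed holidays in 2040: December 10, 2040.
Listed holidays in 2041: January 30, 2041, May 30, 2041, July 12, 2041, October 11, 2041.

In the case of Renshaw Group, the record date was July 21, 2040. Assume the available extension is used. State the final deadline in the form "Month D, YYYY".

July 22, 2041

Moving 9 months forward from July 21, 2040 on the corresponding day gives April 21, 2041.
Because April 21, 2041 is a Sunday, the deadline becomes April 22, 2041 (Monday).
The 3 months extension carries April 22, 2041 to July 22, 2041.
Since July 22, 2041 is a Monday and not a holiday, the date is unchanged.
The final due date is July 22, 2041.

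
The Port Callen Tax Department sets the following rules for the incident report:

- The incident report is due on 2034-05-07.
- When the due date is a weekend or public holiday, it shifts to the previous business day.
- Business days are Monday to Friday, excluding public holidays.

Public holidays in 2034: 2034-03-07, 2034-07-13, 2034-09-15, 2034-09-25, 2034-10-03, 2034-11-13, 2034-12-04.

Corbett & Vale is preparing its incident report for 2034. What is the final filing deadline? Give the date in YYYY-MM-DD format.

2034-05-05

Start from the fixed due date, 2034-05-07.
2034-05-07 is a Sunday, so it moves to the preceding business day, 2034-05-05 (Friday).
Deadline: 2034-05-05.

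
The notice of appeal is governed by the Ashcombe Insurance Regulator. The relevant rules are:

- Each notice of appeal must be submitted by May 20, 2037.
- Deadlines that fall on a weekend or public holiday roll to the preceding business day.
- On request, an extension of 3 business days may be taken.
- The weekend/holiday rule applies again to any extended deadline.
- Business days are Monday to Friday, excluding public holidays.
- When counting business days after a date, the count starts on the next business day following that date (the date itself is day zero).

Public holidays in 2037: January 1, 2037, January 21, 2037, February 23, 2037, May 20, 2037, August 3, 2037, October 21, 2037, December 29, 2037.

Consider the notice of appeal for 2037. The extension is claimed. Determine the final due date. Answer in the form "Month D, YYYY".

May 25, 2037

The stated deadline is May 20, 2037.
May 20, 2037 falls on a listed holiday. Rolling to the preceding business day gives May 19, 2037, a Tuesday.
Counting 3 further business days from May 19, 2037 reaches May 25, 2037.
May 25, 2037 is a Monday and not a listed holiday, so it stands.
The final due date is May 25, 2037.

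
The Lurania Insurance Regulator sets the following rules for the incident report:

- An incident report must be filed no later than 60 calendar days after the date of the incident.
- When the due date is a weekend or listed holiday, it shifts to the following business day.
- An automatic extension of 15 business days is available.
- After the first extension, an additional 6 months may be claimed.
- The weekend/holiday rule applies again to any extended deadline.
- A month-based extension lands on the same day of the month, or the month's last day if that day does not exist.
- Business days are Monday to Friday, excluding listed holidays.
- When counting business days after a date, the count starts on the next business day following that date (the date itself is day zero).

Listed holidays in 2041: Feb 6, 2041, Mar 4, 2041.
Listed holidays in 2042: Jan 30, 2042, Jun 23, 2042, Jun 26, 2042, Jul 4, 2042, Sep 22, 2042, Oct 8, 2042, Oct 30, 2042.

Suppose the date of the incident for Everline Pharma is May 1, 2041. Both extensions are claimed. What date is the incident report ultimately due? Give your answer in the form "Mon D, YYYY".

Jan 22, 2042

Trigger date May 1, 2041 + 60 calendar days = Jun 30, 2041.
Jun 30, 2041 is a Sunday; the next business day is Jul 1, 2041 (Monday).
Applying the 15-business-day extension: 15 business days after Jul 1, 2041 is Jul 22, 2041.
Since Jul 22, 2041 is a Monday and not a holiday, the date is unchanged.
Applying the 6 months extension: 6 months after Jul 22, 2041 is Jan 22, 2042.
Jan 22, 2042 falls on a Wednesday, which is a business day, so no adjustment is needed.
Final deadline: Jan 22, 2042.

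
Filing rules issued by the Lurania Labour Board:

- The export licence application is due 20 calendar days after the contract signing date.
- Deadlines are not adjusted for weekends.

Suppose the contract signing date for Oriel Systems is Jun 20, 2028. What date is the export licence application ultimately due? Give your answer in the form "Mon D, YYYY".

Jul 10, 2028

20 calendar days after Jun 20, 2028 is Jul 10, 2028.
No adjustment is made for weekends or holidays, so Jul 10, 2028 stands.
Deadline: Jul 10, 2028.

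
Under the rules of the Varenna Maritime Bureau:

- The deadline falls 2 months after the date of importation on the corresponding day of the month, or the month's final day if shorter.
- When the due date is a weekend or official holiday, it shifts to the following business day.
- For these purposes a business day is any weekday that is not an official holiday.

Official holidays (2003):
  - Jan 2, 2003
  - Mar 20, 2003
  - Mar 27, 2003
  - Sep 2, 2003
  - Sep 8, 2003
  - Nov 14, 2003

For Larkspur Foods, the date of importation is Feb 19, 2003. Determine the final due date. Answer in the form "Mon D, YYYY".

Moving 2 months forward from Feb 19, 2003 on the corresponding day gives Apr 19, 2003.
Apr 19, 2003 falls on a Saturday. Rolling to the next business day gives Apr 21, 2003, a Monday.
The final due date is Apr 21, 2003.

Apr 21, 2003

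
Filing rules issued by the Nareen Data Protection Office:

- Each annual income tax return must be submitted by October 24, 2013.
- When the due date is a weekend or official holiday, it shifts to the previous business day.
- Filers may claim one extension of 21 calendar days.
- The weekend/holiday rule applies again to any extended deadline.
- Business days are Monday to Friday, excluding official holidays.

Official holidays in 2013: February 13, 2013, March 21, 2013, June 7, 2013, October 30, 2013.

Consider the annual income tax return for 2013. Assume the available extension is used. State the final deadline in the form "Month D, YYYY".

November 14, 2013

The stated deadline is October 24, 2013.
October 24, 2013 is a Thursday and not a listed holiday, so it stands.
The 21-calendar-day extension moves the deadline from October 24, 2013 to November 14, 2013.
Since November 14, 2013 is a Thursday and not a holiday, the date is unchanged.
So the filing is due November 14, 2013.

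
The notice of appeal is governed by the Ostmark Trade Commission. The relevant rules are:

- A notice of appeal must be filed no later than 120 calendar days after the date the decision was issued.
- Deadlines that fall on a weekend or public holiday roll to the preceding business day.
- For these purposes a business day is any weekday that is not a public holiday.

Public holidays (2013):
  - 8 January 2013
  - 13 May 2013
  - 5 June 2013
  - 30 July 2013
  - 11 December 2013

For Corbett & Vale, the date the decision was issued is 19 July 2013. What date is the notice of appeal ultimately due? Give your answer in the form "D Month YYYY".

15 November 2013

Trigger date 19 July 2013 + 120 calendar days = 16 November 2013.
Because 16 November 2013 is a Saturday, the deadline becomes 15 November 2013 (Friday).
Final deadline: 15 November 2013.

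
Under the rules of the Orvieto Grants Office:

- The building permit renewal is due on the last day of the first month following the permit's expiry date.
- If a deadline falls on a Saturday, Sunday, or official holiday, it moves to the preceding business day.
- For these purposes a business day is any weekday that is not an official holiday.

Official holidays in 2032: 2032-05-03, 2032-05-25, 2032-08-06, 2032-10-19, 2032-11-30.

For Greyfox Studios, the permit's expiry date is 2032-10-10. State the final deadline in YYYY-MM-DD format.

1 month after 2032-10-10 is November 2032; that month ends on 2032-11-30.
2032-11-30 falls on a listed holiday. Rolling to the preceding business day gives 2032-11-29, a Monday.
So the filing is due 2032-11-29.

2032-11-29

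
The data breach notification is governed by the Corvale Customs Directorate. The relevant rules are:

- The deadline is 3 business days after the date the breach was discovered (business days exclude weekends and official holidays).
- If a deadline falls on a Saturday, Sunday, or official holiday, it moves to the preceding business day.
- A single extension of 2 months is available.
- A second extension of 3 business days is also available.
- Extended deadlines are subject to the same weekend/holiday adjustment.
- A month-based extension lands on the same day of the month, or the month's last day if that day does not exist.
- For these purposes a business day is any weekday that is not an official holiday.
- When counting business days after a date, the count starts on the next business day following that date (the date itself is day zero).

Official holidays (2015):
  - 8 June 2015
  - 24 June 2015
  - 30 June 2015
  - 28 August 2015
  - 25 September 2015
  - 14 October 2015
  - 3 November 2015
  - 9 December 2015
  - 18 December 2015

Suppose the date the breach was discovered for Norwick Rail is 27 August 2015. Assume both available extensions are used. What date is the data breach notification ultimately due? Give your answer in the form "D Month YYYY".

3 business days after 27 August 2015, excluding weekends and holidays, is 2 September 2015.
2 September 2015 (Wednesday) is already a business day.
Applying the 2 months extension: 2 months after 2 September 2015 is 2 November 2015.
2 November 2015 falls on a Monday, which is a business day, so no adjustment is needed.
Applying the 3-business-day extension: 3 business days after 2 November 2015 is 6 November 2015.
6 November 2015 falls on a Friday, which is a business day, so no adjustment is needed.
Deadline: 6 November 2015.

6 November 2015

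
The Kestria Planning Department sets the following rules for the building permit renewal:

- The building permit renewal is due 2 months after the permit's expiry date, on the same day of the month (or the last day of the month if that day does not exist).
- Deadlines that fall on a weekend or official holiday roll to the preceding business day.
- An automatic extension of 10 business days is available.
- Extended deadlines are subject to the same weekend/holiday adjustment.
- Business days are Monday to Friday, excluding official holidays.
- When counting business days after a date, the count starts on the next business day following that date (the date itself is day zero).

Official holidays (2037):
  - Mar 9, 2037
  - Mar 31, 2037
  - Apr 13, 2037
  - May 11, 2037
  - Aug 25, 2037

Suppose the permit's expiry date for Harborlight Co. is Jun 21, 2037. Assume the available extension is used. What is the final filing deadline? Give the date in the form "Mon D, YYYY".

Sep 7, 2037

2 months after Jun 21, 2037, on the same day of the month, is Aug 21, 2037.
Aug 21, 2037 (Friday) is already a business day.
Applying the 10-business-day extension: 10 business days after Aug 21, 2037 is Sep 7, 2037.
Sep 7, 2037 is a Monday and not a listed holiday, so it stands.
Deadline: Sep 7, 2037.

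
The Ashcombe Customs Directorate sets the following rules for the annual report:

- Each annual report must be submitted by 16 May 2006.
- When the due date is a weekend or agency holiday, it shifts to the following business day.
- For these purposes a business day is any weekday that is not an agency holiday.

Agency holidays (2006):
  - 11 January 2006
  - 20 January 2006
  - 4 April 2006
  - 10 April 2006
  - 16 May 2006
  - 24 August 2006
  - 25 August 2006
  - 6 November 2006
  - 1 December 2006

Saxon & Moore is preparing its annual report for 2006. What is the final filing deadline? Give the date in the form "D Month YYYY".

Start from the fixed due date, 16 May 2006.
Because 16 May 2006 is a listed holiday, the deadline becomes 17 May 2006 (Wednesday).
Deadline: 17 May 2006.

17 May 2006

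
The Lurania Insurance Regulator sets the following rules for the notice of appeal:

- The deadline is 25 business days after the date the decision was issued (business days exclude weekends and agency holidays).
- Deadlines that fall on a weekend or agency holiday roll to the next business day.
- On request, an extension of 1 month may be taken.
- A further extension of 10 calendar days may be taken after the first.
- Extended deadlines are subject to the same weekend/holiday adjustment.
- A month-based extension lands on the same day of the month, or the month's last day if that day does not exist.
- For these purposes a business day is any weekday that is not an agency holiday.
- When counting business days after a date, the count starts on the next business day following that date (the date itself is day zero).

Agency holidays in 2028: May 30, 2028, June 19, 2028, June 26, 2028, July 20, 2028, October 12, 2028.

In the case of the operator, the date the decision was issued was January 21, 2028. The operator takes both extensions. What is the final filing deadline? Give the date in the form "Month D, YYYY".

April 6, 2028

Counting 25 business days after January 21, 2028 (skipping weekends and listed holidays) reaches February 25, 2028.
Since February 25, 2028 is a Friday and not a holiday, the date is unchanged.
The 1 month extension carries February 25, 2028 to March 25, 2028.
Because March 25, 2028 is a Saturday, the deadline becomes March 27, 2028 (Monday).
With the 10-day extension, March 27, 2028 becomes April 6, 2028.
April 6, 2028 (Thursday) is already a business day.
So the filing is due April 6, 2028.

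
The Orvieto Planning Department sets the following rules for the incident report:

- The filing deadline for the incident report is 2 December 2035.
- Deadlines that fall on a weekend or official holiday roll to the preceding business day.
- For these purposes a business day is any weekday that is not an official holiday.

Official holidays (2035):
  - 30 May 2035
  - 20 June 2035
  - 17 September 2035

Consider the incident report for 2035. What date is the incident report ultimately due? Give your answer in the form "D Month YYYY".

The stated deadline is 2 December 2035.
2 December 2035 falls on a Sunday. Rolling to the preceding business day gives 30 November 2035, a Friday.
The final due date is 30 November 2035.

30 November 2035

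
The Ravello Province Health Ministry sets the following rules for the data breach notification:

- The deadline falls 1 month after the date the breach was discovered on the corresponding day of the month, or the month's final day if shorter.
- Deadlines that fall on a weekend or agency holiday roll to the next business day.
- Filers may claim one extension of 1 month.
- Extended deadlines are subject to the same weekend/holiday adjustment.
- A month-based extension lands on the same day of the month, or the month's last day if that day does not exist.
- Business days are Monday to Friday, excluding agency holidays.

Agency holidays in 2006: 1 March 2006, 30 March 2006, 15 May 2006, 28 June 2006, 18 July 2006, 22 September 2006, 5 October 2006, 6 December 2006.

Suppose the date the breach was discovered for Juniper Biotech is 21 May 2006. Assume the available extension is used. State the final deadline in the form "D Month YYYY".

21 July 2006

Moving 1 month forward from 21 May 2006 on the corresponding day gives 21 June 2006.
21 June 2006 is a Wednesday and not a listed holiday, so it stands.
Applying the 1 month extension: 1 month after 21 June 2006 is 21 July 2006.
Since 21 July 2006 is a Friday and not a holiday, the date is unchanged.
The final due date is 21 July 2006.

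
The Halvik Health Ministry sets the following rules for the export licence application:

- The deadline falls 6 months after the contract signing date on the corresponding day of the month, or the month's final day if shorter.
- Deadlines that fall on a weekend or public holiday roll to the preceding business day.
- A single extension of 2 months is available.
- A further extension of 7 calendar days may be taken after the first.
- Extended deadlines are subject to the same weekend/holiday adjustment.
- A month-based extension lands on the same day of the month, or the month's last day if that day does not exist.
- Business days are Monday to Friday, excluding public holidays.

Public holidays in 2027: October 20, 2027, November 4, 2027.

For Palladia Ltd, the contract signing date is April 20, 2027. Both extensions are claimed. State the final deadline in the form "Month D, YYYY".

December 24, 2027

Moving 6 months forward from April 20, 2027 on the corresponding day gives October 20, 2027.
October 20, 2027 is a listed holiday, so it moves to the preceding business day, October 19, 2027 (Tuesday).
Add 2 months to October 19, 2027: December 19, 2027.
December 19, 2027 is a Sunday, so it moves to the preceding business day, December 17, 2027 (Friday).
Applying the 7-calendar-day extension: December 17, 2027 + 7 days = December 24, 2027.
December 24, 2027 is a Friday and not a listed holiday, so it stands.
Final deadline: December 24, 2027.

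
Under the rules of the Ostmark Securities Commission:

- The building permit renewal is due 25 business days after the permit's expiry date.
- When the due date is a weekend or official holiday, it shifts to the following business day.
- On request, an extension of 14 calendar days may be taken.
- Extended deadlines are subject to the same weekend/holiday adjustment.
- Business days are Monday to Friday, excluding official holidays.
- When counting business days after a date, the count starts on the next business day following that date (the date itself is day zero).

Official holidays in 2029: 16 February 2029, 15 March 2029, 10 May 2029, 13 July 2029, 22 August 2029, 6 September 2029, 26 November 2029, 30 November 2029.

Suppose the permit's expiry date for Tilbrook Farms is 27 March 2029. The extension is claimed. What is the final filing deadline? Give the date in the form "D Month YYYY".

15 May 2029

25 business days after 27 March 2029, excluding weekends and holidays, is 1 May 2029.
1 May 2029 is a Tuesday and not a listed holiday, so it stands.
Add the 14 calendar-day extension to 1 May 2029: 15 May 2029.
15 May 2029 falls on a Tuesday, which is a business day, so no adjustment is needed.
Deadline: 15 May 2029.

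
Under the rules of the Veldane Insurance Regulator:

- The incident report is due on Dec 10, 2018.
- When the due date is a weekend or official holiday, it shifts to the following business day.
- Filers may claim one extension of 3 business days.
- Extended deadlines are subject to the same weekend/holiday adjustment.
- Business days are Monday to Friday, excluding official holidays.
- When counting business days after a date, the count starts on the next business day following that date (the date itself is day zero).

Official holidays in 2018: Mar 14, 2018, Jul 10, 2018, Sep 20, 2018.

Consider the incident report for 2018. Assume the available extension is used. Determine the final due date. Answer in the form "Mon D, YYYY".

Dec 13, 2018

The statutory due date is Dec 10, 2018.
Since Dec 10, 2018 is a Monday and not a holiday, the date is unchanged.
Counting 3 further business days from Dec 10, 2018 reaches Dec 13, 2018.
Dec 13, 2018 is a Thursday and not a listed holiday, so it stands.
The final due date is Dec 13, 2018.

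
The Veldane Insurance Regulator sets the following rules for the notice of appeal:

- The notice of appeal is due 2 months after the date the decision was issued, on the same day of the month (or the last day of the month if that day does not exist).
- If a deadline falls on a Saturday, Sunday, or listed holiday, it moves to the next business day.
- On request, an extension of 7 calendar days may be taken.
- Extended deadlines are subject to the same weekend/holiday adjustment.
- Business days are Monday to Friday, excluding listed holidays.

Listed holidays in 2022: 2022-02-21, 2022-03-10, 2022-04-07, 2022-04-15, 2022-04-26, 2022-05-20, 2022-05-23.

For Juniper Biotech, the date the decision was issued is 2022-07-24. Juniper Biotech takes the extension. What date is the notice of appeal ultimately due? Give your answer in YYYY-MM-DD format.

2 months after 2022-07-24, on the same day of the month, is 2022-09-24.
2022-09-24 is a Saturday, so it moves to the next business day, 2022-09-26 (Monday).
Applying the 7-calendar-day extension: 2022-09-26 + 7 days = 2022-10-03.
2022-10-03 falls on a Monday, which is a business day, so no adjustment is needed.
Final deadline: 2022-10-03.

2022-10-03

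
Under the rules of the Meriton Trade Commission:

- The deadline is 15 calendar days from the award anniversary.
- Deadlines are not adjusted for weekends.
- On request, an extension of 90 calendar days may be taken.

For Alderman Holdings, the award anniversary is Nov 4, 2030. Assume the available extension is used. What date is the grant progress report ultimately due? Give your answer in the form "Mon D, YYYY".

Feb 17, 2031

15 calendar days after Nov 4, 2030 is Nov 19, 2030.
No adjustment is made for weekends or holidays, so Nov 19, 2030 stands.
With the 90-day extension, Nov 19, 2030 becomes Feb 17, 2031.
No adjustment is made for weekends or holidays, so Feb 17, 2031 stands.
Final deadline: Feb 17, 2031.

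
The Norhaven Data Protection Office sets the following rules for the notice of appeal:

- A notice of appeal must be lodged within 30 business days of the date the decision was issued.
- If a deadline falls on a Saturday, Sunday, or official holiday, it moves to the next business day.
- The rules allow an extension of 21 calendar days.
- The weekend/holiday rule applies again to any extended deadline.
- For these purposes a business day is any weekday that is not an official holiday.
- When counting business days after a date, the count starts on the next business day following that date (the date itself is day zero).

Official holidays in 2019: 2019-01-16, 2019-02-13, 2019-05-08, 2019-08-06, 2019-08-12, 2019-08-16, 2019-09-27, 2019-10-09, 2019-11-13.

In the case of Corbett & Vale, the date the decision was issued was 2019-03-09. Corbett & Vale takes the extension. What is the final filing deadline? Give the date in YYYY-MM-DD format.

30 business days after 2019-03-09, excluding weekends and holidays, is 2019-04-19.
2019-04-19 falls on a Friday, which is a business day, so no adjustment is needed.
Applying the 21-calendar-day extension: 2019-04-19 + 21 days = 2019-05-10.
Since 2019-05-10 is a Friday and not a holiday, the date is unchanged.
Deadline: 2019-05-10.

2019-05-10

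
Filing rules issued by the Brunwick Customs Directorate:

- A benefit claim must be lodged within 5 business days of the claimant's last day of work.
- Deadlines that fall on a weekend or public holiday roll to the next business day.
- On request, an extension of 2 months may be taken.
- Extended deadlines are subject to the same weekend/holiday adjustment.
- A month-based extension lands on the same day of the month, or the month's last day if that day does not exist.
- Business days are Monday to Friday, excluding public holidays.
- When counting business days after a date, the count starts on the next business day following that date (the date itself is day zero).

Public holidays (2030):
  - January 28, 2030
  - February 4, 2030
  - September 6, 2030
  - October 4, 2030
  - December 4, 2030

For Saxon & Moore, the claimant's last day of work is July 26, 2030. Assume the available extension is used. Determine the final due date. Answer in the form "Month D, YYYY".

October 2, 2030

Counting 5 business days after July 26, 2030 (skipping weekends and listed holidays) reaches August 2, 2030.
August 2, 2030 is a Friday and not a listed holiday, so it stands.
The 2 months extension carries August 2, 2030 to October 2, 2030.
October 2, 2030 is a Wednesday and not a listed holiday, so it stands.
Deadline: October 2, 2030.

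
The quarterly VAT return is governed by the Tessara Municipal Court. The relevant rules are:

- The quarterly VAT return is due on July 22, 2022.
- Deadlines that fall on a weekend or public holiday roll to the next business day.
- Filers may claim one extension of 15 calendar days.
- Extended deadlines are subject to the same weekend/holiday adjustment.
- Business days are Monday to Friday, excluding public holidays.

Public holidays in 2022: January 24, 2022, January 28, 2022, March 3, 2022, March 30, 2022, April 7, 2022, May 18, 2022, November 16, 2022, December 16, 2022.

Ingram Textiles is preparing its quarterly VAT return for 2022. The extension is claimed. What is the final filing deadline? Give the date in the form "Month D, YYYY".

Start from the fixed due date, July 22, 2022.
Since July 22, 2022 is a Friday and not a holiday, the date is unchanged.
With the 15-day extension, July 22, 2022 becomes August 6, 2022.
August 6, 2022 falls on a Saturday. Rolling to the next business day gives August 8, 2022, a Monday.
The final due date is August 8, 2022.

August 8, 2022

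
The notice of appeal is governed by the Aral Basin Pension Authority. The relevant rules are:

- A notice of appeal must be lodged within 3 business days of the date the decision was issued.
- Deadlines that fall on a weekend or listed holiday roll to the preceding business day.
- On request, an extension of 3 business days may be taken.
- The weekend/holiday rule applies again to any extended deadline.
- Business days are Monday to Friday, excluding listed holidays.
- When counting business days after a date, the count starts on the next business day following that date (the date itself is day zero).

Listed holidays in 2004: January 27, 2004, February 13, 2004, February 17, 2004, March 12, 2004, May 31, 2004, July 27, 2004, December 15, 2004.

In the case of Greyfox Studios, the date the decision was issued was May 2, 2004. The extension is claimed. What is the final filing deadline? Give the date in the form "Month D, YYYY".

May 10, 2004

Starting the day after May 2, 2004 and counting 3 business days lands on May 5, 2004.
Since May 5, 2004 is a Wednesday and not a holiday, the date is unchanged.
Applying the 3-business-day extension: 3 business days after May 5, 2004 is May 10, 2004.
May 10, 2004 falls on a Monday, which is a business day, so no adjustment is needed.
Final deadline: May 10, 2004.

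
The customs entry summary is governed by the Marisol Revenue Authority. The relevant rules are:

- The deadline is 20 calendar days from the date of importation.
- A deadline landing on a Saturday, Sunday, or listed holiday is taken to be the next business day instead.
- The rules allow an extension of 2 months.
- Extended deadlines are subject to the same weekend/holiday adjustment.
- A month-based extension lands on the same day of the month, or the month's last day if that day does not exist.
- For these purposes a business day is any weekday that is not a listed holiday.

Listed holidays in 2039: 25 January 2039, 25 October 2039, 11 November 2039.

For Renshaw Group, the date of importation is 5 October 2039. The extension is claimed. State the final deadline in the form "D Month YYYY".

From 5 October 2039, 20 calendar days later is 25 October 2039.
25 October 2039 falls on a listed holiday. Rolling to the next business day gives 26 October 2039, a Wednesday.
Add 2 months to 26 October 2039: 26 December 2039.
26 December 2039 is a Monday and not a listed holiday, so it stands.
Deadline: 26 December 2039.

26 December 2039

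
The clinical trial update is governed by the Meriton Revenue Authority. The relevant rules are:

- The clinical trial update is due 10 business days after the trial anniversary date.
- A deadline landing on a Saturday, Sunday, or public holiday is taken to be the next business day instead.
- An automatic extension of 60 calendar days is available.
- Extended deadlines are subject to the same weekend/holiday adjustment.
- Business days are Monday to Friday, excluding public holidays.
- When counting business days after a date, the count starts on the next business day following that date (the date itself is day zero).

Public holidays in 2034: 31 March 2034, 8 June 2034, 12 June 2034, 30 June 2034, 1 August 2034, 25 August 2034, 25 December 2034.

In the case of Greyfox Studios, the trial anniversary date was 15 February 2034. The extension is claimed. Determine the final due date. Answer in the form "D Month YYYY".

1 May 2034

Counting 10 business days after 15 February 2034 (skipping weekends and listed holidays) reaches 1 March 2034.
1 March 2034 falls on a Wednesday, which is a business day, so no adjustment is needed.
The 60-calendar-day extension moves the deadline from 1 March 2034 to 30 April 2034.
Because 30 April 2034 is a Sunday, the deadline becomes 1 May 2034 (Monday).
Final deadline: 1 May 2034.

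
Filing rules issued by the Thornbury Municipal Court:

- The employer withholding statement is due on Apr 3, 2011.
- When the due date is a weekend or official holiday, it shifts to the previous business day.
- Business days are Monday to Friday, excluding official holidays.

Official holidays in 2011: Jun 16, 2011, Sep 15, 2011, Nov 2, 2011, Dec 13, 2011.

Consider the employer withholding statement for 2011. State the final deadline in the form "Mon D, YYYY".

Start from the fixed due date, Apr 3, 2011.
Because Apr 3, 2011 is a Sunday, the deadline becomes Apr 1, 2011 (Friday).
So the filing is due Apr 1, 2011.

Apr 1, 2011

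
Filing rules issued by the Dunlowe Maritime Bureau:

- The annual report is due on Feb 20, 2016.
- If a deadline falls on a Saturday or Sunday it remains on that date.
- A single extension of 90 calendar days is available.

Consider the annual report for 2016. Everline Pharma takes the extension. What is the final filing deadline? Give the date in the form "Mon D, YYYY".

Start from the fixed due date, Feb 20, 2016.
Feb 20, 2016 falls on a Saturday. The rules make no weekend/holiday allowance, so it remains Feb 20, 2016.
Add the 90 calendar-day extension to Feb 20, 2016: May 20, 2016.
No adjustment is made for weekends or holidays, so May 20, 2016 stands.
Final deadline: May 20, 2016.

May 20, 2016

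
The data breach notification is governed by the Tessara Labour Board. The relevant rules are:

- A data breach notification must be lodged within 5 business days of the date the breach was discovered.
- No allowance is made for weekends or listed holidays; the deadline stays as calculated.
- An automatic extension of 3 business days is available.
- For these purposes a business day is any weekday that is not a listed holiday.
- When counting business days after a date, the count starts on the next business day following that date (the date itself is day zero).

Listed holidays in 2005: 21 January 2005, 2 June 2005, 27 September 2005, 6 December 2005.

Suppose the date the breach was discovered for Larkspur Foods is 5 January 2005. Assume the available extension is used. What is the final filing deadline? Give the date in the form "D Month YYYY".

Counting 5 business days after 5 January 2005 (skipping weekends and listed holidays) reaches 12 January 2005.
12 January 2005 is a Wednesday; no weekend or holiday adjustment applies.
Applying the 3-business-day extension: 3 business days after 12 January 2005 is 17 January 2005.
17 January 2005 is a Monday; no weekend or holiday adjustment applies.
So the filing is due 17 January 2005.

17 January 2005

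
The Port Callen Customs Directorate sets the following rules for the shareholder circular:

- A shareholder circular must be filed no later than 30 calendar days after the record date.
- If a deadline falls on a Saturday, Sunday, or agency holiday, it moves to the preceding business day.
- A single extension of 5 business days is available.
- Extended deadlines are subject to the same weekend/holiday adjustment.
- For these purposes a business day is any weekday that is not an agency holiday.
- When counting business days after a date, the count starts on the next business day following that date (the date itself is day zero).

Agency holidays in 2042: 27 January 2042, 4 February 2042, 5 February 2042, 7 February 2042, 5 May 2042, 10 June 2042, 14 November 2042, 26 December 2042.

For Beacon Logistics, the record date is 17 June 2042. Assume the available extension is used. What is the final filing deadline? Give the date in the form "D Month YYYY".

24 July 2042

Trigger date 17 June 2042 + 30 calendar days = 17 July 2042.
17 July 2042 (Thursday) is already a business day.
The 5-business-day extension runs from 17 July 2042 to 24 July 2042.
Since 24 July 2042 is a Thursday and not a holiday, the date is unchanged.
Deadline: 24 July 2042.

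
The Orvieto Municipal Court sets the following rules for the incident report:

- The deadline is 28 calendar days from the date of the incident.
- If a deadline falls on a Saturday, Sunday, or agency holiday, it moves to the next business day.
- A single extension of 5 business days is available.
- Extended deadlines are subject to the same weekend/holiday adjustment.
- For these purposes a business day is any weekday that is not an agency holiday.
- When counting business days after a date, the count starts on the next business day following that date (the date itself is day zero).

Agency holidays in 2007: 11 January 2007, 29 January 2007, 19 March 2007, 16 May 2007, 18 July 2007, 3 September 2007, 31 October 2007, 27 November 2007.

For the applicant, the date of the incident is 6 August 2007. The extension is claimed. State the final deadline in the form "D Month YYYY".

Trigger date 6 August 2007 + 28 calendar days = 3 September 2007.
Because 3 September 2007 is a listed holiday, the deadline becomes 4 September 2007 (Tuesday).
Counting 5 further business days from 4 September 2007 reaches 11 September 2007.
Since 11 September 2007 is a Tuesday and not a holiday, the date is unchanged.
Deadline: 11 September 2007.

11 September 2007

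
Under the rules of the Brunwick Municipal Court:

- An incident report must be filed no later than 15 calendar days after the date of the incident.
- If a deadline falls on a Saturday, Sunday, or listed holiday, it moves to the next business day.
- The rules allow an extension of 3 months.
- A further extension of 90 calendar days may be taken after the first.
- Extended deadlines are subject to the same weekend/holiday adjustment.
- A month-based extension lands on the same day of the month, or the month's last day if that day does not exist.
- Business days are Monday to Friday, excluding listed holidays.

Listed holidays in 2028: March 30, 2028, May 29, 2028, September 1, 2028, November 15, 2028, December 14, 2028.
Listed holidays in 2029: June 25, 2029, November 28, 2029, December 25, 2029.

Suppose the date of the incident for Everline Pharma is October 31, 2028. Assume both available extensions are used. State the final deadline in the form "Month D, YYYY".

Adding 15 calendar days to October 31, 2028 gives November 15, 2028.
November 15, 2028 is a listed holiday; the next business day is November 16, 2028 (Thursday).
Applying the 3 months extension: 3 months after November 16, 2028 is February 16, 2029.
February 16, 2029 falls on a Friday, which is a business day, so no adjustment is needed.
Applying the 90-calendar-day extension: February 16, 2029 + 90 days = May 17, 2029.
May 17, 2029 (Thursday) is already a business day.
So the filing is due May 17, 2029.

May 17, 2029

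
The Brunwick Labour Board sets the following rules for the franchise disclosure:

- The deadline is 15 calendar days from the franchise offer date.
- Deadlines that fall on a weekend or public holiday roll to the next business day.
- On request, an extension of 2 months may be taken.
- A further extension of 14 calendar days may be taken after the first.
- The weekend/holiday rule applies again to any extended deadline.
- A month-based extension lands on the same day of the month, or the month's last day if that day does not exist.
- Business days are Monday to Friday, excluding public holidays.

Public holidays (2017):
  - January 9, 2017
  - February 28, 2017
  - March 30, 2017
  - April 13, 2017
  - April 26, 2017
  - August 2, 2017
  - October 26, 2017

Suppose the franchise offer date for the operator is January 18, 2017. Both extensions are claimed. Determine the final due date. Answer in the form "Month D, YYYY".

April 17, 2017

Trigger date January 18, 2017 + 15 calendar days = February 2, 2017.
Since February 2, 2017 is a Thursday and not a holiday, the date is unchanged.
Applying the 2 months extension: 2 months after February 2, 2017 is April 2, 2017.
April 2, 2017 is a Sunday, so it moves to the next business day, April 3, 2017 (Monday).
The 14-calendar-day extension moves the deadline from April 3, 2017 to April 17, 2017.
April 17, 2017 is a Monday and not a listed holiday, so it stands.
The final due date is April 17, 2017.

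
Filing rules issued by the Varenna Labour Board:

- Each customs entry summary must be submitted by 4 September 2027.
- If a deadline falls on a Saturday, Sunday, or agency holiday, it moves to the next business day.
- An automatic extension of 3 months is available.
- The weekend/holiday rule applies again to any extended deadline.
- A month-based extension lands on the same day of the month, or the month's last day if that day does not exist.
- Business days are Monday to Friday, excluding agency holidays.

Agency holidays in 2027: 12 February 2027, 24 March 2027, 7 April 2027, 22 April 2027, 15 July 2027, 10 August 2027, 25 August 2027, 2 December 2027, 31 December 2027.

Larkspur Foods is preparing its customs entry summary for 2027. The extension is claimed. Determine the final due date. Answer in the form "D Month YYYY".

Start from the fixed due date, 4 September 2027.
4 September 2027 is a Saturday, so it moves to the next business day, 6 September 2027 (Monday).
Add 3 months to 6 September 2027: 6 December 2027.
6 December 2027 is a Monday and not a listed holiday, so it stands.
The final due date is 6 December 2027.

6 December 2027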